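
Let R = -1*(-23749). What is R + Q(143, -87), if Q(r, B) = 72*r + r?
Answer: 34188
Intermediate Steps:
Q(r, B) = 73*r
R = 23749
R + Q(143, -87) = 23749 + 73*143 = 23749 + 10439 = 34188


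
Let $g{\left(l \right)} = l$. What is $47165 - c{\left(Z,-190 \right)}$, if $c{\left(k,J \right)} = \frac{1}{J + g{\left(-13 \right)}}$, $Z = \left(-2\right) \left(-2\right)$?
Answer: $\frac{9574496}{203} \approx 47165.0$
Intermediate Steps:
$Z = 4$
$c{\left(k,J \right)} = \frac{1}{-13 + J}$ ($c{\left(k,J \right)} = \frac{1}{J - 13} = \frac{1}{-13 + J}$)
$47165 - c{\left(Z,-190 \right)} = 47165 - \frac{1}{-13 - 190} = 47165 - \frac{1}{-203} = 47165 - - \frac{1}{203} = 47165 + \frac{1}{203} = \frac{9574496}{203}$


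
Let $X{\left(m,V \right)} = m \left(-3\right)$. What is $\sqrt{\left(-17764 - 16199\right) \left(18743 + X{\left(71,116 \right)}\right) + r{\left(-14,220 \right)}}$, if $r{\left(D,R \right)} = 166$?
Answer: $4 i \sqrt{39333389} \approx 25087.0 i$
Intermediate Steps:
$X{\left(m,V \right)} = - 3 m$
$\sqrt{\left(-17764 - 16199\right) \left(18743 + X{\left(71,116 \right)}\right) + r{\left(-14,220 \right)}} = \sqrt{\left(-17764 - 16199\right) \left(18743 - 213\right) + 166} = \sqrt{- 33963 \left(18743 - 213\right) + 166} = \sqrt{\left(-33963\right) 18530 + 166} = \sqrt{-629334390 + 166} = \sqrt{-629334224} = 4 i \sqrt{39333389}$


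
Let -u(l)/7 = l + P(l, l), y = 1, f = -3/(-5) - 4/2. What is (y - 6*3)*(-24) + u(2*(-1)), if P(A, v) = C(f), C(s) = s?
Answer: 2159/5 ≈ 431.80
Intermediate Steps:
f = -7/5 (f = -3*(-⅕) - 4*½ = ⅗ - 2 = -7/5 ≈ -1.4000)
P(A, v) = -7/5
u(l) = 49/5 - 7*l (u(l) = -7*(l - 7/5) = -7*(-7/5 + l) = 49/5 - 7*l)
(y - 6*3)*(-24) + u(2*(-1)) = (1 - 6*3)*(-24) + (49/5 - 14*(-1)) = (1 - 18)*(-24) + (49/5 - 7*(-2)) = -17*(-24) + (49/5 + 14) = 408 + 119/5 = 2159/5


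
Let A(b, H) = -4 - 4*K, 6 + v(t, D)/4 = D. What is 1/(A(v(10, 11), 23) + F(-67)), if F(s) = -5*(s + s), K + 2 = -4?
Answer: 1/690 ≈ 0.0014493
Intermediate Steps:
K = -6 (K = -2 - 4 = -6)
v(t, D) = -24 + 4*D
F(s) = -10*s
A(b, H) = 20 (A(b, H) = -4 - 4*(-6) = -4 + 24 = 20)
1/(A(v(10, 11), 23) + F(-67)) = 1/(20 - 10*(-67)) = 1/(20 + 670) = 1/690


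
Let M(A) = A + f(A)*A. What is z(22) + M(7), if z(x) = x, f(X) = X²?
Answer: 372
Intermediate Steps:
M(A) = A + A³ (M(A) = A + A²*A = A + A³)
z(22) + M(7) = 22 + (7 + 7³) = 22 + (7 + 343) = 22 + 350 = 372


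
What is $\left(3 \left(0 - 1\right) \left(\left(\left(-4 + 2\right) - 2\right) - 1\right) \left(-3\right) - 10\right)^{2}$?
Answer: $3025$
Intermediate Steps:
$\left(3 \left(0 - 1\right) \left(\left(\left(-4 + 2\right) - 2\right) - 1\right) \left(-3\right) - 10\right)^{2} = \left(3 \left(- (\left(-2 - 2\right) - 1)\right) \left(-3\right) - 10\right)^{2} = \left(3 \left(- (-4 - 1)\right) \left(-3\right) - 10\right)^{2} = \left(3 \left(\left(-1\right) \left(-5\right)\right) \left(-3\right) - 10\right)^{2} = \left(3 \cdot 5 \left(-3\right) - 10\right)^{2} = \left(15 \left(-3\right) - 10\right)^{2} = \left(-45 - 10\right)^{2} = \left(-55\right)^{2} = 3025$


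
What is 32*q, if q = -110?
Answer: -3520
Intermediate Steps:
32*q = 32*(-110) = -3520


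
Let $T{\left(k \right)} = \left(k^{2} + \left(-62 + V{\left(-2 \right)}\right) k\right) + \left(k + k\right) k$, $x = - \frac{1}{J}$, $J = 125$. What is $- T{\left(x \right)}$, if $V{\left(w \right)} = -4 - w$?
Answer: $- \frac{8003}{15625} \approx -0.51219$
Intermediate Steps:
$x = - \frac{1}{125} \approx -0.008$
$T{\left(k \right)} = - 64 k + 3 k^{2}$ ($T{\left(k \right)} = \left(k^{2} + \left(-62 - 2\right) k\right) + \left(k + k\right) k = \left(k^{2} + \left(-62 + \left(-4 + 2\right)\right) k\right) + 2 k k = \left(k^{2} + \left(-62 - 2\right) k\right) + 2 k^{2} = \left(k^{2} - 64 k\right) + 2 k^{2} = - 64 k + 3 k^{2}$)
$- T{\left(x \right)} = - \frac{\left(-1\right) \left(-64 + 3 \left(- \frac{1}{125}\right)\right)}{125} = - \frac{\left(-1\right) \left(-64 - \frac{3}{125}\right)}{125} = - \frac{\left(-1\right) \left(-8003\right)}{125 \cdot 125} = \left(-1\right) \frac{8003}{15625} = - \frac{8003}{15625}$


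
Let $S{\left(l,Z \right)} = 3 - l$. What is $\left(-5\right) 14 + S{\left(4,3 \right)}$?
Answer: $-71$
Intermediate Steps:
$\left(-5\right) 14 + S{\left(4,3 \right)} = \left(-5\right) 14 + \left(3 - 4\right) = -70 + \left(3 - 4\right) = -70 - 1 = -71$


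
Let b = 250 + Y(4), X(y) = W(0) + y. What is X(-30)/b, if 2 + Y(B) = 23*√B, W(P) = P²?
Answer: -5/49 ≈ -0.10204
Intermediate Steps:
Y(B) = -2 + 23*√B
X(y) = y (X(y) = 0² + y = 0 + y = y)
b = 294 (b = 250 + (-2 + 23*√4) = 250 + (-2 + 23*2) = 250 + (-2 + 46) = 250 + 44 = 294)
X(-30)/b = -30/294 = -30*1/294 = -5/49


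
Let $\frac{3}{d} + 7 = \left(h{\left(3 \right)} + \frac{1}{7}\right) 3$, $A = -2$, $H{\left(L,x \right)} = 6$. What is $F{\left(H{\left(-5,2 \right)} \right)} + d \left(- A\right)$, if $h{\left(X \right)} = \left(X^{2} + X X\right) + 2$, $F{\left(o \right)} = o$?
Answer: $\frac{1143}{187} \approx 6.1123$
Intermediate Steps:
$h{\left(X \right)} = 2 + 2 X^{2}$ ($h{\left(X \right)} = \left(X^{2} + X^{2}\right) + 2 = 2 X^{2} + 2 = 2 + 2 X^{2}$)
$d = \frac{21}{374}$ ($d = \frac{3}{-7 + \left(\left(2 + 2 \cdot 3^{2}\right) + \frac{1}{7}\right) 3} = \frac{3}{-7 + \left(\left(2 + 2 \cdot 9\right) + \frac{1}{7}\right) 3} = \frac{3}{-7 + \left(\left(2 + 18\right) + \frac{1}{7}\right) 3} = \frac{3}{-7 + \left(20 + \frac{1}{7}\right) 3} = \frac{3}{-7 + \frac{141}{7} \cdot 3} = \frac{3}{-7 + \frac{423}{7}} = \frac{3}{\frac{374}{7}} = 3 \cdot \frac{7}{374} = \frac{21}{374} \approx 0.05615$)
$F{\left(H{\left(-5,2 \right)} \right)} + d \left(- A\right) = 6 + \frac{21 \left(\left(-1\right) \left(-2\right)\right)}{374} = 6 + \frac{21}{374} \cdot 2 = 6 + \frac{21}{187} = \frac{1143}{187}$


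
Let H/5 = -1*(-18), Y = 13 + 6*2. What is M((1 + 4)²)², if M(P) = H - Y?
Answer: 4225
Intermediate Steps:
Y = 25 (Y = 13 + 12 = 25)
H = 90 (H = 5*(-1*(-18)) = 5*18 = 90)
M(P) = 65 (M(P) = 90 - 1*25 = 90 - 25 = 65)
M((1 + 4)²)² = 65² = 4225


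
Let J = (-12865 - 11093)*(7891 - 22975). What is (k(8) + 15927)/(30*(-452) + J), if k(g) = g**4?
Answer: 20023/361368912 ≈ 5.5409e-5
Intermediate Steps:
J = 361382472 (J = -23958*(-15084) = 361382472)
(k(8) + 15927)/(30*(-452) + J) = (8**4 + 15927)/(30*(-452) + 361382472) = (4096 + 15927)/(-13560 + 361382472) = 20023/361368912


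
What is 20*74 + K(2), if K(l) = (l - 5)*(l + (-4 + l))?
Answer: 1480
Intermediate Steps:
K(l) = (-5 + l)*(-4 + 2*l)
20*74 + K(2) = 20*74 + (20 - 14*2 + 2*2²) = 1480 + (20 - 28 + 2*4) = 1480 + (20 - 28 + 8) = 1480 + 0 = 1480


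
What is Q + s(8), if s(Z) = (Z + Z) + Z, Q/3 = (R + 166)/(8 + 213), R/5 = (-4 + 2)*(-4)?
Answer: 5922/221 ≈ 26.796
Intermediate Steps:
R = 40 (R = 5*((-4 + 2)*(-4)) = 5*(-2*(-4)) = 5*8 = 40)
Q = 618/221 (Q = 3*((40 + 166)/(8 + 213)) = 3*(206/221) = 618/221 ≈ 2.7964)
s(Z) = 3*Z (s(Z) = 2*Z + Z = 3*Z)
Q + s(8) = 618/221 + 3*8 = 618/221 + 24 = 5922/221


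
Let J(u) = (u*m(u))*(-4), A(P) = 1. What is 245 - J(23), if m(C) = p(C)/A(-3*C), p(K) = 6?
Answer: 797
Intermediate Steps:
m(C) = 6 (m(C) = 6/1 = 6*1 = 6)
J(u) = -24*u (J(u) = (u*6)*(-4) = (6*u)*(-4) = -24*u)
245 - J(23) = 245 - (-24)*23 = 245 - 1*(-552) = 245 + 552 = 797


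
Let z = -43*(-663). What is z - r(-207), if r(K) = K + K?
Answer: 28923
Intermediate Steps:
r(K) = 2*K
z = 28509
z - r(-207) = 28509 - 2*(-207) = 28509 - 1*(-414) = 28509 + 414 = 28923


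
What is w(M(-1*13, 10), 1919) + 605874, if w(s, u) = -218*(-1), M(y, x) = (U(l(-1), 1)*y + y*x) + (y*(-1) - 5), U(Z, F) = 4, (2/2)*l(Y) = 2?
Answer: 606092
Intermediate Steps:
l(Y) = 2
M(y, x) = -5 + 3*y + x*y (M(y, x) = (4*y + y*x) + (y*(-1) - 5) = (4*y + x*y) + (-y - 5) = (4*y + x*y) + (-5 - y) = -5 + 3*y + x*y)
w(s, u) = 218
w(M(-1*13, 10), 1919) + 605874 = 218 + 605874 = 606092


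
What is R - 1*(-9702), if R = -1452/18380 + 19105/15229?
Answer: 679001587358/69977255 ≈ 9703.2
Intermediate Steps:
R = 82259348/69977255 (R = -1452*1/18380 + 19105*(1/15229) = -363/4595 + 19105/15229 = 82259348/69977255 ≈ 1.1755)
R - 1*(-9702) = 82259348/69977255 - 1*(-9702) = 82259348/69977255 + 9702 = 679001587358/69977255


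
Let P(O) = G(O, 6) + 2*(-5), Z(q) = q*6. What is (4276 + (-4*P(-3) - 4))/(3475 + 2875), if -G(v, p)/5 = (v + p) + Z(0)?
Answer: 2186/3175 ≈ 0.68850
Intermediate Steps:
Z(q) = 6*q
G(v, p) = -5*p - 5*v (G(v, p) = -5*((v + p) + 6*0) = -5*((p + v) + 0) = -5*(p + v) = -5*p - 5*v)
P(O) = -40 - 5*O (P(O) = (-5*6 - 5*O) + 2*(-5) = (-30 - 5*O) - 10 = -40 - 5*O)
(4276 + (-4*P(-3) - 4))/(3475 + 2875) = (4276 + (-4*(-40 - 5*(-3)) - 4))/(3475 + 2875) = (4276 + (-4*(-40 + 15) - 4))/6350 = (4276 + (-4*(-25) - 4))*(1/6350) = (4276 + (100 - 4))*(1/6350) = (4276 + 96)*(1/6350) = 4372*(1/6350) = 2186/3175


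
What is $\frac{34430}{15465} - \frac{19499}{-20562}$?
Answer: $\frac{22433371}{7066474} \approx 3.1746$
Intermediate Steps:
$\frac{34430}{15465} - \frac{19499}{-20562} = 34430 \cdot \frac{1}{15465} - - \frac{19499}{20562} = \frac{6886}{3093} + \frac{19499}{20562} = \frac{22433371}{7066474}$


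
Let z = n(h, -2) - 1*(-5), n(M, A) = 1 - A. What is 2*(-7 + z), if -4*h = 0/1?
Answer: 2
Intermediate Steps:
h = 0 (h = -0/1 = -0 = -¼*0 = 0)
z = 8 (z = (1 - 1*(-2)) - 1*(-5) = (1 + 2) + 5 = 3 + 5 = 8)
2*(-7 + z) = 2*(-7 + 8) = 2*1 = 2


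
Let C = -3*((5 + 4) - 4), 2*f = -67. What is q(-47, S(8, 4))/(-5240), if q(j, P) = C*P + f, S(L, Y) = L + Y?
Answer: 427/10480 ≈ 0.040744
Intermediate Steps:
f = -67/2 (f = (1/2)*(-67) = -67/2 ≈ -33.500)
C = -15 (C = -3*(9 - 4) = -3*5 = -15)
q(j, P) = -67/2 - 15*P (q(j, P) = -15*P - 67/2 = -67/2 - 15*P)
q(-47, S(8, 4))/(-5240) = (-67/2 - 15*(8 + 4))/(-5240) = (-67/2 - 15*12)*(-1/5240) = (-67/2 - 180)*(-1/5240) = -427/2*(-1/5240) = 427/10480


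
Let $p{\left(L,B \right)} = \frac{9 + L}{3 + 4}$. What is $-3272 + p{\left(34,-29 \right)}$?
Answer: $- \frac{22861}{7} \approx -3265.9$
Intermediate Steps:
$p{\left(L,B \right)} = \frac{9}{7} + \frac{L}{7}$ ($p{\left(L,B \right)} = \frac{9 + L}{7} = \left(9 + L\right) \frac{1}{7} = \frac{9}{7} + \frac{L}{7}$)
$-3272 + p{\left(34,-29 \right)} = -3272 + \left(\frac{9}{7} + \frac{1}{7} \cdot 34\right) = -3272 + \left(\frac{9}{7} + \frac{34}{7}\right) = -3272 + \frac{43}{7} = - \frac{22861}{7}$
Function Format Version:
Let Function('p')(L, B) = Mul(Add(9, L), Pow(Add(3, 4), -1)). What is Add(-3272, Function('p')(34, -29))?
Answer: Rational(-22861, 7) ≈ -3265.9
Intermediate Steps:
Function('p')(L, B) = Add(Rational(9, 7), Mul(Rational(1, 7), L)) (Function('p')(L, B) = Mul(Add(9, L), Pow(7, -1)) = Mul(Add(9, L), Rational(1, 7)) = Add(Rational(9, 7), Mul(Rational(1, 7), L)))
Add(-3272, Function('p')(34, -29)) = Add(-3272, Add(Rational(9, 7), Mul(Rational(1, 7), 34))) = Add(-3272, Add(Rational(9, 7), Rational(34, 7))) = Add(-3272, Rational(43, 7)) = Rational(-22861, 7)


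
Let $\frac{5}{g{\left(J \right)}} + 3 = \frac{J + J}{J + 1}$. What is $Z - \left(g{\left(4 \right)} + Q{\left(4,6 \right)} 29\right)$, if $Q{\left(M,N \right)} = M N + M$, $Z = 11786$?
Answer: $\frac{76843}{7} \approx 10978.0$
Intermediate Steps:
$Q{\left(M,N \right)} = M + M N$
$g{\left(J \right)} = \frac{5}{-3 + \frac{2 J}{1 + J}}$ ($g{\left(J \right)} = \frac{5}{-3 + \frac{J + J}{J + 1}} = \frac{5}{-3 + \frac{2 J}{1 + J}}$)
$Z - \left(g{\left(4 \right)} + Q{\left(4,6 \right)} 29\right) = 11786 - \left(\frac{5 \left(-1 - 4\right)}{3 + 4} + 4 \left(1 + 6\right) 29\right) = 11786 - \left(\frac{5 \left(-1 - 4\right)}{7} + 4 \cdot 7 \cdot 29\right) = 11786 - \left(5 \cdot \frac{1}{7} \left(-5\right) + 28 \cdot 29\right) = 11786 - \left(- \frac{25}{7} + 812\right) = 11786 - \frac{5659}{7} = \frac{76843}{7}$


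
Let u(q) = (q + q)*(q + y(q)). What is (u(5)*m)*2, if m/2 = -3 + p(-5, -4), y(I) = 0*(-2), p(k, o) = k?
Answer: -1600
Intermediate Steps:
y(I) = 0
m = -16 (m = 2*(-3 - 5) = 2*(-8) = -16)
u(q) = 2*q**2 (u(q) = (q + q)*(q + 0) = (2*q)*q = 2*q**2)
(u(5)*m)*2 = ((2*5**2)*(-16))*2 = ((2*25)*(-16))*2 = (50*(-16))*2 = -800*2 = -1600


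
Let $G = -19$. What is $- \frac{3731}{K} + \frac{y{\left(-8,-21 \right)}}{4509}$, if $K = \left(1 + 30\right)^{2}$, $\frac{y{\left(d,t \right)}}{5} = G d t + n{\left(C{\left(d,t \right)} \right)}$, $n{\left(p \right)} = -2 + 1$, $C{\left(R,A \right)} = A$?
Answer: $- \frac{32165444}{4333149} \approx -7.4231$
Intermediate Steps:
$n{\left(p \right)} = -1$
$y{\left(d,t \right)} = -5 - 95 d t$ ($y{\left(d,t \right)} = 5 \left(- 19 d t - 1\right) = 5 \left(-1 - 19 d t\right) = -5 - 95 d t$)
$K = 961$ ($K = 31^{2} = 961$)
$- \frac{3731}{K} + \frac{y{\left(-8,-21 \right)}}{4509} = - \frac{3731}{961} + \frac{-5 - \left(-760\right) \left(-21\right)}{4509} = \left(-3731\right) \frac{1}{961} + \left(-5 - 15960\right) \frac{1}{4509} = - \frac{3731}{961} - \frac{15965}{4509} = - \frac{32165444}{4333149}$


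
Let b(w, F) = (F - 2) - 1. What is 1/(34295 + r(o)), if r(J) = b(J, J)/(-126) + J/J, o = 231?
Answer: 21/720178 ≈ 2.9159e-5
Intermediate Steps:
b(w, F) = -3 + F (b(w, F) = (-2 + F) - 1 = -3 + F)
r(J) = 43/42 - J/126 (r(J) = (-3 + J)/(-126) + J/J = (-3 + J)*(-1/126) + 1 = (1/42 - J/126) + 1 = 43/42 - J/126)
1/(34295 + r(o)) = 1/(34295 + (43/42 - 1/126*231)) = 1/(34295 + (43/42 - 11/6)) = 1/(34295 - 17/21) = 1/(720178/21) = 21/720178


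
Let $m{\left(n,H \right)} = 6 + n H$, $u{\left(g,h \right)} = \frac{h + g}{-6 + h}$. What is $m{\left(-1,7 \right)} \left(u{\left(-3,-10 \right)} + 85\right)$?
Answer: $- \frac{1373}{16} \approx -85.813$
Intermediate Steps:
$u{\left(g,h \right)} = \frac{g + h}{-6 + h}$
$m{\left(n,H \right)} = 6 + H n$
$m{\left(-1,7 \right)} \left(u{\left(-3,-10 \right)} + 85\right) = \left(6 + 7 \left(-1\right)\right) \left(\frac{-3 - 10}{-6 - 10} + 85\right) = \left(6 - 7\right) \left(\frac{1}{-16} \left(-13\right) + 85\right) = - (\left(- \frac{1}{16}\right) \left(-13\right) + 85) = - (\frac{13}{16} + 85) = \left(-1\right) \frac{1373}{16} = - \frac{1373}{16}$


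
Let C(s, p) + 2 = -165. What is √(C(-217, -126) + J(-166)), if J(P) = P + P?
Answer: I*√499 ≈ 22.338*I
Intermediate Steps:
J(P) = 2*P
C(s, p) = -167 (C(s, p) = -2 - 165 = -167)
√(C(-217, -126) + J(-166)) = √(-167 + 2*(-166)) = √(-167 - 332) = √(-499) = I*√499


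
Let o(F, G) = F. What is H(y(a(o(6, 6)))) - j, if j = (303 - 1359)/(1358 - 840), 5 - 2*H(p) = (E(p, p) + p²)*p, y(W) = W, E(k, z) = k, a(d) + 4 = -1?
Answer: 28251/518 ≈ 54.539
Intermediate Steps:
a(d) = -5 (a(d) = -4 - 1 = -5)
H(p) = 5/2 - p*(p + p²)/2 (H(p) = 5/2 - (p + p²)*p/2 = 5/2 - p*(p + p²)/2)
j = -528/259 (j = -1056/518 = -1056*1/518 = -528/259 ≈ -2.0386)
H(y(a(o(6, 6)))) - j = (5/2 - ½*(-5)² - ½*(-5)³) - 1*(-528/259) = (5/2 - ½*25 - ½*(-125)) + 528/259 = (5/2 - 25/2 + 125/2) + 528/259 = 105/2 + 528/259 = 28251/518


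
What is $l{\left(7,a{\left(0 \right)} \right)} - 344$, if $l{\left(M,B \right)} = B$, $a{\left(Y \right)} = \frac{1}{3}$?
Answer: $- \frac{1031}{3} \approx -343.67$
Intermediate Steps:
$a{\left(Y \right)} = \frac{1}{3}$
$l{\left(7,a{\left(0 \right)} \right)} - 344 = \frac{1}{3} - 344 = - \frac{1031}{3}$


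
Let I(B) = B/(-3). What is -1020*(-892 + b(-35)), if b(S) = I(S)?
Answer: 897940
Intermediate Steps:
I(B) = -B/3 (I(B) = B*(-⅓) = -B/3)
b(S) = -S/3
-1020*(-892 + b(-35)) = -1020*(-892 - ⅓*(-35)) = -1020*(-892 + 35/3) = -1020*(-2641/3) = 897940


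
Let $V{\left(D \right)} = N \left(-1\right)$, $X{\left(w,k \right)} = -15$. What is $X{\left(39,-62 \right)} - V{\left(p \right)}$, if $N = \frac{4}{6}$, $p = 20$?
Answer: $- \frac{43}{3} \approx -14.333$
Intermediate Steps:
$N = \frac{2}{3}$ ($N = 4 \cdot \frac{1}{6} = \frac{2}{3} \approx 0.66667$)
$V{\left(D \right)} = - \frac{2}{3}$ ($V{\left(D \right)} = \frac{2}{3} \left(-1\right) = - \frac{2}{3}$)
$X{\left(39,-62 \right)} - V{\left(p \right)} = -15 - - \frac{2}{3} = -15 + \frac{2}{3} = - \frac{43}{3}$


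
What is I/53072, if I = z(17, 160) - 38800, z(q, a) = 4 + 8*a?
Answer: -9379/13268 ≈ -0.70689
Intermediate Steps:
I = -37516 (I = (4 + 8*160) - 38800 = (4 + 1280) - 38800 = 1284 - 38800 = -37516)
I/53072 = -37516/53072 = -37516*1/53072 = -9379/13268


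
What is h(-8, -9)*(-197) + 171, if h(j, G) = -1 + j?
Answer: 1944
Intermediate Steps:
h(-8, -9)*(-197) + 171 = (-1 - 8)*(-197) + 171 = -9*(-197) + 171 = 1773 + 171 = 1944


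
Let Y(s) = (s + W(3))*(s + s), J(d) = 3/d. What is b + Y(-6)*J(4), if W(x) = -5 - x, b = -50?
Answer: 76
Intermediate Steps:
Y(s) = 2*s*(-8 + s) (Y(s) = (s + (-5 - 1*3))*(s + s) = (s + (-5 - 3))*(2*s) = (s - 8)*(2*s) = (-8 + s)*(2*s) = 2*s*(-8 + s))
b + Y(-6)*J(4) = -50 + (2*(-6)*(-8 - 6))*(3/4) = -50 + (2*(-6)*(-14))*(3*(¼)) = -50 + 168*(¾) = -50 + 126 = 76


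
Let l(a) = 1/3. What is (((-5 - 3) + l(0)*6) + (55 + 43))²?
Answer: 8464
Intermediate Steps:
l(a) = ⅓ (l(a) = 1*(⅓) = ⅓)
(((-5 - 3) + l(0)*6) + (55 + 43))² = (((-5 - 3) + (⅓)*6) + (55 + 43))² = ((-8 + 2) + 98)² = (-6 + 98)² = 92² = 8464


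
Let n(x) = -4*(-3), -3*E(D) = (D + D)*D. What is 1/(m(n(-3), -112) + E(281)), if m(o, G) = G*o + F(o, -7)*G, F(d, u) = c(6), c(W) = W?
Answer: -3/163970 ≈ -1.8296e-5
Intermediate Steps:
F(d, u) = 6
E(D) = -2*D²/3 (E(D) = -(D + D)*D/3 = -2*D*D/3 = -2*D²/3)
n(x) = 12
m(o, G) = 6*G + G*o (m(o, G) = G*o + 6*G = 6*G + G*o)
1/(m(n(-3), -112) + E(281)) = 1/(-112*(6 + 12) - ⅔*281²) = 1/(-112*18 - ⅔*78961) = 1/(-2016 - 157922/3) = 1/(-163970/3) = -3/163970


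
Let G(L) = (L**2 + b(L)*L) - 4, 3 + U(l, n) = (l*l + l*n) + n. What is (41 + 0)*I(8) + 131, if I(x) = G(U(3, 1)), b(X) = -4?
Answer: 2427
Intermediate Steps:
U(l, n) = -3 + n + l**2 + l*n (U(l, n) = -3 + ((l*l + l*n) + n) = -3 + ((l**2 + l*n) + n) = -3 + (n + l**2 + l*n) = -3 + n + l**2 + l*n)
G(L) = -4 + L**2 - 4*L (G(L) = (L**2 - 4*L) - 4 = -4 + L**2 - 4*L)
I(x) = 56 (I(x) = -4 + (-3 + 1 + 3**2 + 3*1)**2 - 4*(-3 + 1 + 3**2 + 3*1) = -4 + (-3 + 1 + 9 + 3)**2 - 4*(-3 + 1 + 9 + 3) = -4 + 10**2 - 4*10 = -4 + 100 - 40 = 56)
(41 + 0)*I(8) + 131 = (41 + 0)*56 + 131 = 41*56 + 131 = 2296 + 131 = 2427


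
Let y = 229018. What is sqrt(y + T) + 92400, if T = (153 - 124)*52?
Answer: 92400 + 9*sqrt(2846) ≈ 92880.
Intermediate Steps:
T = 1508 (T = 29*52 = 1508)
sqrt(y + T) + 92400 = sqrt(229018 + 1508) + 92400 = sqrt(230526) + 92400 = 9*sqrt(2846) + 92400 = 92400 + 9*sqrt(2846)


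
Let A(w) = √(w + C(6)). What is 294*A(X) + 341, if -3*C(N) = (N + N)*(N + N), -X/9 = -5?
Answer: 341 + 294*I*√3 ≈ 341.0 + 509.22*I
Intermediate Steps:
X = 45 (X = -9*(-5) = 45)
C(N) = -4*N²/3 (C(N) = -(N + N)*(N + N)/3 = -2*N*2*N/3 = -4*N²/3)
A(w) = √(-48 + w) (A(w) = √(w - 4/3*6²) = √(w - 4/3*36) = √(w - 48) = √(-48 + w))
294*A(X) + 341 = 294*√(-48 + 45) + 341 = 294*√(-3) + 341 = 294*(I*√3) + 341 = 294*I*√3 + 341 = 341 + 294*I*√3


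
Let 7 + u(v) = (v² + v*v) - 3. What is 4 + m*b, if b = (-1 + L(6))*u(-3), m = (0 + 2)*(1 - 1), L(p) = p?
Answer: 4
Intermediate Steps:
u(v) = -10 + 2*v² (u(v) = -7 + ((v² + v*v) - 3) = -7 + ((v² + v²) - 3) = -7 + (2*v² - 3) = -7 + (-3 + 2*v²) = -10 + 2*v²)
m = 0 (m = 2*0 = 0)
b = 40 (b = (-1 + 6)*(-10 + 2*(-3)²) = 5*(-10 + 2*9) = 5*(-10 + 18) = 5*8 = 40)
4 + m*b = 4 + 0*40 = 4 + 0 = 4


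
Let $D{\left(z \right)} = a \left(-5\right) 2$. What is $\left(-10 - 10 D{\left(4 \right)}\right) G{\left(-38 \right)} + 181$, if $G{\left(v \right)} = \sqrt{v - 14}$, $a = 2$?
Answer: $181 + 380 i \sqrt{13} \approx 181.0 + 1370.1 i$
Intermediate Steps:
$G{\left(v \right)} = \sqrt{-14 + v}$
$D{\left(z \right)} = -20$ ($D{\left(z \right)} = 2 \left(-5\right) 2 = \left(-10\right) 2 = -20$)
$\left(-10 - 10 D{\left(4 \right)}\right) G{\left(-38 \right)} + 181 = \left(-10 - -200\right) \sqrt{-14 - 38} + 181 = \left(-10 + 200\right) \sqrt{-52} + 181 = 190 \cdot 2 i \sqrt{13} + 181 = 380 i \sqrt{13} + 181 = 181 + 380 i \sqrt{13}$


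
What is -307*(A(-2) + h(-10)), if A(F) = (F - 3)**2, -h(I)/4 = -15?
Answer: -26095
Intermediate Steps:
h(I) = 60 (h(I) = -4*(-15) = 60)
A(F) = (-3 + F)**2
-307*(A(-2) + h(-10)) = -307*((-3 - 2)**2 + 60) = -307*((-5)**2 + 60) = -307*(25 + 60) = -307*85 = -26095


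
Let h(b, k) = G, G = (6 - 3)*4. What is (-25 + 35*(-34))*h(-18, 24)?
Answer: -14580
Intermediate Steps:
G = 12 (G = 3*4 = 12)
h(b, k) = 12
(-25 + 35*(-34))*h(-18, 24) = (-25 + 35*(-34))*12 = (-25 - 1190)*12 = -1215*12 = -14580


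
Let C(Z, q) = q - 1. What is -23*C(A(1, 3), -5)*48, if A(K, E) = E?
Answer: 6624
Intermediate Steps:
C(Z, q) = -1 + q
-23*C(A(1, 3), -5)*48 = -23*(-1 - 5)*48 = -23*(-6)*48 = 138*48 = 6624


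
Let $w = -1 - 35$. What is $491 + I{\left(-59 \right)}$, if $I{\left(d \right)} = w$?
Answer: $455$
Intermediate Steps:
$w = -36$ ($w = -1 - 35 = -36$)
$I{\left(d \right)} = -36$
$491 + I{\left(-59 \right)} = 491 - 36 = 455$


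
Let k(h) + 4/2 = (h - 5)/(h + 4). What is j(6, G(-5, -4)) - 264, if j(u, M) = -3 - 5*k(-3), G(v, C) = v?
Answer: -217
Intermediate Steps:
k(h) = -2 + (-5 + h)/(4 + h) (k(h) = -2 + (h - 5)/(h + 4) = -2 + (-5 + h)/(4 + h))
j(u, M) = 47 (j(u, M) = -3 - 5*(-13 - 1*(-3))/(4 - 3) = -3 - 5*(-13 + 3)/1 = -3 - 5*(-10) = -3 + 50 = 47)
j(6, G(-5, -4)) - 264 = 47 - 264 = -217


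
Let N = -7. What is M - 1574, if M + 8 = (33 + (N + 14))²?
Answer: 18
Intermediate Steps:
M = 1592 (M = -8 + (33 + (-7 + 14))² = -8 + (33 + 7)² = -8 + 40² = -8 + 1600 = 1592)
M - 1574 = 1592 - 1574 = 18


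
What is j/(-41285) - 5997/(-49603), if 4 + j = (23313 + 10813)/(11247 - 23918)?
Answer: 628274174745/5189686444541 ≈ 0.12106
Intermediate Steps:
j = -84810/12671 (j = -4 + (23313 + 10813)/(11247 - 23918) = -4 + 34126/(-12671) = -4 + 34126*(-1/12671) = -4 - 34126/12671 = -84810/12671 ≈ -6.6932)
j/(-41285) - 5997/(-49603) = -84810/12671/(-41285) - 5997/(-49603) = -84810/12671*(-1/41285) - 5997*(-1/49603) = 16962/104624447 + 5997/49603 = 628274174745/5189686444541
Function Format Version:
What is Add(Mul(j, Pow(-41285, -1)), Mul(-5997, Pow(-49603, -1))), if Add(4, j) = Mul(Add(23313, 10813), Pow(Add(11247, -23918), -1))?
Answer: Rational(628274174745, 5189686444541) ≈ 0.12106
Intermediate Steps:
j = Rational(-84810, 12671) (j = Add(-4, Mul(Add(23313, 10813), Pow(Add(11247, -23918), -1))) = Add(-4, Mul(34126, Pow(-12671, -1))) = Add(-4, Mul(34126, Rational(-1, 12671))) = Add(-4, Rational(-34126, 12671)) = Rational(-84810, 12671) ≈ -6.6932)
Add(Mul(j, Pow(-41285, -1)), Mul(-5997, Pow(-49603, -1))) = Add(Mul(Rational(-84810, 12671), Pow(-41285, -1)), Mul(-5997, Pow(-49603, -1))) = Add(Mul(Rational(-84810, 12671), Rational(-1, 41285)), Mul(-5997, Rational(-1, 49603))) = Add(Rational(16962, 104624447), Rational(5997, 49603)) = Rational(628274174745, 5189686444541)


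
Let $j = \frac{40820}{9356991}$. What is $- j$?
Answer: $- \frac{40820}{9356991} \approx -0.0043625$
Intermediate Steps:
$j = \frac{40820}{9356991}$ ($j = 40820 \cdot \frac{1}{9356991} = \frac{40820}{9356991} \approx 0.0043625$)
$- j = \left(-1\right) \frac{40820}{9356991} = - \frac{40820}{9356991}$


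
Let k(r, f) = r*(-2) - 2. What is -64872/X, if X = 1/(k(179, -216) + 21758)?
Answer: -1388131056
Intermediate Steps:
k(r, f) = -2 - 2*r (k(r, f) = -2*r - 2 = -2 - 2*r)
X = 1/21398 (X = 1/((-2 - 2*179) + 21758) = 1/((-2 - 358) + 21758) = 1/(-360 + 21758) = 1/21398 ≈ 4.6733e-5)
-64872/X = -64872/1/21398 = -64872*21398 = -1388131056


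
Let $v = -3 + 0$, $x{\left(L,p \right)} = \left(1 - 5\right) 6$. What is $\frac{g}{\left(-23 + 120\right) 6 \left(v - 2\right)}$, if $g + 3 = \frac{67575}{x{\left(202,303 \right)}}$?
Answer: $\frac{22549}{23280} \approx 0.9686$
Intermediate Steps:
$x{\left(L,p \right)} = -24$ ($x{\left(L,p \right)} = \left(-4\right) 6 = -24$)
$v = -3$
$g = - \frac{22549}{8}$ ($g = -3 + \frac{67575}{-24} = -3 + 67575 \left(- \frac{1}{24}\right) = -3 - \frac{22525}{8} = - \frac{22549}{8} \approx -2818.6$)
$\frac{g}{\left(-23 + 120\right) 6 \left(v - 2\right)} = - \frac{22549}{8 \left(-23 + 120\right) 6 \left(-3 - 2\right)} = - \frac{22549}{8 \cdot 97 \cdot 6 \left(-5\right)} = - \frac{22549}{8 \cdot 97 \left(-30\right)} = - \frac{22549}{8 \left(-2910\right)} = \left(- \frac{22549}{8}\right) \left(- \frac{1}{2910}\right) = \frac{22549}{23280}$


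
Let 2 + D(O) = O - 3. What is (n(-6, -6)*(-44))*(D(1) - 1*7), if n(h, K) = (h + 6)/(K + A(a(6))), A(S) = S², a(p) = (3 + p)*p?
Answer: 0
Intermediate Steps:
a(p) = p*(3 + p)
D(O) = -5 + O (D(O) = -2 + (O - 3) = -2 + (-3 + O) = -5 + O)
n(h, K) = (6 + h)/(2916 + K) (n(h, K) = (h + 6)/(K + (6*(3 + 6))²) = (6 + h)/(K + (6*9)²) = (6 + h)/(K + 54²) = (6 + h)/(K + 2916) = (6 + h)/(2916 + K))
(n(-6, -6)*(-44))*(D(1) - 1*7) = (((6 - 6)/(2916 - 6))*(-44))*((-5 + 1) - 1*7) = ((0/2910)*(-44))*(-4 - 7) = (((1/2910)*0)*(-44))*(-11) = (0*(-44))*(-11) = 0*(-11) = 0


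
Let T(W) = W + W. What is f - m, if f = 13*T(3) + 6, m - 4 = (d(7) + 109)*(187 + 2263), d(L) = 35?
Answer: -352720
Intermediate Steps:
T(W) = 2*W
m = 352804 (m = 4 + (35 + 109)*(187 + 2263) = 4 + 144*2450 = 4 + 352800 = 352804)
f = 84 (f = 13*(2*3) + 6 = 13*6 + 6 = 78 + 6 = 84)
f - m = 84 - 1*352804 = 84 - 352804 = -352720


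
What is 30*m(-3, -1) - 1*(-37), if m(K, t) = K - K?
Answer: 37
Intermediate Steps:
m(K, t) = 0
30*m(-3, -1) - 1*(-37) = 30*0 - 1*(-37) = 0 + 37 = 37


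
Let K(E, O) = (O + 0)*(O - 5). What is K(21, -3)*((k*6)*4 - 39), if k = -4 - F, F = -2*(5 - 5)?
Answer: -3240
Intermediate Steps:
F = 0 (F = -2*0 = 0)
k = -4 (k = -4 - 1*0 = -4 + 0 = -4)
K(E, O) = O*(-5 + O)
K(21, -3)*((k*6)*4 - 39) = (-3*(-5 - 3))*(-4*6*4 - 39) = (-3*(-8))*(-24*4 - 39) = 24*(-96 - 39) = 24*(-135) = -3240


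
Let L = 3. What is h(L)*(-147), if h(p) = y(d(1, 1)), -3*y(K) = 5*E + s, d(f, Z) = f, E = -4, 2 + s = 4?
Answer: -882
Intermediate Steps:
s = 2 (s = -2 + 4 = 2)
y(K) = 6 (y(K) = -(5*(-4) + 2)/3 = -(-20 + 2)/3 = -1/3*(-18) = 6)
h(p) = 6
h(L)*(-147) = 6*(-147) = -882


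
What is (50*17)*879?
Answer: 747150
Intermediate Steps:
(50*17)*879 = 850*879 = 747150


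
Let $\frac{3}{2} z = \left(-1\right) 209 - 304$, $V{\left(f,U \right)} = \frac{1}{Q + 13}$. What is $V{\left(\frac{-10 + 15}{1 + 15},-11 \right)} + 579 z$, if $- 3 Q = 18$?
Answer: $- \frac{1386125}{7} \approx -1.9802 \cdot 10^{5}$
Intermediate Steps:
$Q = -6$ ($Q = \left(- \frac{1}{3}\right) 18 = -6$)
$V{\left(f,U \right)} = \frac{1}{7}$ ($V{\left(f,U \right)} = \frac{1}{-6 + 13} = \frac{1}{7}$)
$z = -342$ ($z = \frac{2 \left(\left(-1\right) 209 - 304\right)}{3} = \frac{2 \left(-209 - 304\right)}{3} = \frac{2}{3} \left(-513\right) = -342$)
$V{\left(\frac{-10 + 15}{1 + 15},-11 \right)} + 579 z = \frac{1}{7} + 579 \left(-342\right) = \frac{1}{7} - 198018 = - \frac{1386125}{7}$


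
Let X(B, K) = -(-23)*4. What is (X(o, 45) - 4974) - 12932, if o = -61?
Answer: -17814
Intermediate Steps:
X(B, K) = 92 (X(B, K) = -23*(-4) = 92)
(X(o, 45) - 4974) - 12932 = (92 - 4974) - 12932 = -4882 - 12932 = -17814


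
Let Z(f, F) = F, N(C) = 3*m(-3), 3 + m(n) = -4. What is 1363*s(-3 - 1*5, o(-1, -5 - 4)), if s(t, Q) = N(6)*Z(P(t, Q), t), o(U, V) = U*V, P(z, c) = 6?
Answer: 228984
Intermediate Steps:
m(n) = -7 (m(n) = -3 - 4 = -7)
N(C) = -21 (N(C) = 3*(-7) = -21)
s(t, Q) = -21*t
1363*s(-3 - 1*5, o(-1, -5 - 4)) = 1363*(-21*(-3 - 1*5)) = 1363*(-21*(-3 - 5)) = 1363*(-21*(-8)) = 1363*168 = 228984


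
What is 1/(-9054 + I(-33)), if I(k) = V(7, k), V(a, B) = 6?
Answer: -1/9048 ≈ -0.00011052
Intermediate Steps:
I(k) = 6
1/(-9054 + I(-33)) = 1/(-9054 + 6) = 1/(-9048) = -1/9048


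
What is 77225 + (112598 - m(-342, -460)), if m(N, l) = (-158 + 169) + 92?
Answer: 189720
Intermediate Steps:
m(N, l) = 103 (m(N, l) = 11 + 92 = 103)
77225 + (112598 - m(-342, -460)) = 77225 + (112598 - 1*103) = 77225 + (112598 - 103) = 77225 + 112495 = 189720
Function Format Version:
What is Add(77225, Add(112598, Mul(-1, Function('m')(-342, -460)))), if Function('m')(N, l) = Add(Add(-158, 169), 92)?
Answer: 189720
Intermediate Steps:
Function('m')(N, l) = 103 (Function('m')(N, l) = Add(11, 92) = 103)
Add(77225, Add(112598, Mul(-1, Function('m')(-342, -460)))) = Add(77225, Add(112598, Mul(-1, 103))) = Add(77225, Add(112598, -103)) = Add(77225, 112495) = 189720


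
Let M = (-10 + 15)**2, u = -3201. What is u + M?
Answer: -3176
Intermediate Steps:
M = 25 (M = 5**2 = 25)
u + M = -3201 + 25 = -3176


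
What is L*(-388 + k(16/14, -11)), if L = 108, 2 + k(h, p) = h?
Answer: -293976/7 ≈ -41997.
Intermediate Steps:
k(h, p) = -2 + h
L*(-388 + k(16/14, -11)) = 108*(-388 + (-2 + 16/14)) = 108*(-388 + (-2 + 16*(1/14))) = 108*(-388 + (-2 + 8/7)) = 108*(-388 - 6/7) = 108*(-2722/7) = -293976/7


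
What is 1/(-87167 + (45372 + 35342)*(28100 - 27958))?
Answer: 1/11374221 ≈ 8.7918e-8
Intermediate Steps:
1/(-87167 + (45372 + 35342)*(28100 - 27958)) = 1/(-87167 + 80714*142) = 1/(-87167 + 11461388) = 1/11374221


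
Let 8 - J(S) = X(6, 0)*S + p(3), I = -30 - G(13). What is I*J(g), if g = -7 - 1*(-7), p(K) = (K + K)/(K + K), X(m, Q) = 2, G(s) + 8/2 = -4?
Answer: -154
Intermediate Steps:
G(s) = -8 (G(s) = -4 - 4 = -8)
I = -22 (I = -30 - 1*(-8) = -30 + 8 = -22)
p(K) = 1 (p(K) = (2*K)/((2*K)) = (2*K)*(1/(2*K)) = 1)
g = 0 (g = -7 + 7 = 0)
J(S) = 7 - 2*S (J(S) = 8 - (2*S + 1) = 8 - (1 + 2*S) = 8 + (-1 - 2*S) = 7 - 2*S)
I*J(g) = -22*(7 - 2*0) = -22*(7 + 0) = -22*7 = -154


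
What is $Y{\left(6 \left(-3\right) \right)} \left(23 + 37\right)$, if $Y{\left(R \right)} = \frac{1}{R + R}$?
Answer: $- \frac{5}{3} \approx -1.6667$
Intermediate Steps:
$Y{\left(R \right)} = \frac{1}{2 R}$
$Y{\left(6 \left(-3\right) \right)} \left(23 + 37\right) = \frac{1}{2 \cdot 6 \left(-3\right)} \left(23 + 37\right) = \frac{1}{2 \left(-18\right)} 60 = \frac{1}{2} \left(- \frac{1}{18}\right) 60 = \left(- \frac{1}{36}\right) 60 = - \frac{5}{3}$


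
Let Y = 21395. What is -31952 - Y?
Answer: -53347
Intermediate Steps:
-31952 - Y = -31952 - 1*21395 = -31952 - 21395 = -53347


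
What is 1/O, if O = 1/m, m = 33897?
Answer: 33897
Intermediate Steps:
O = 1/33897 ≈ 2.9501e-5
1/O = 1/(1/33897) = 33897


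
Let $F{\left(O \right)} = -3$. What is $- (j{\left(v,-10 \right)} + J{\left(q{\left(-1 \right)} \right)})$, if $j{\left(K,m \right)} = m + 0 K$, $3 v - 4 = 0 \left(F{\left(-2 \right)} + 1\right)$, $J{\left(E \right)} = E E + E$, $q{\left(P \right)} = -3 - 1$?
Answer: $-2$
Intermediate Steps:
$q{\left(P \right)} = -4$ ($q{\left(P \right)} = -3 - 1 = -4$)
$J{\left(E \right)} = E + E^{2}$ ($J{\left(E \right)} = E^{2} + E = E + E^{2}$)
$v = \frac{4}{3}$ ($v = \frac{4}{3} + \frac{0 \left(-3 + 1\right)}{3} = \frac{4}{3} + \frac{0 \left(-2\right)}{3} = \frac{4}{3} + \frac{1}{3} \cdot 0 = \frac{4}{3} + 0 = \frac{4}{3} \approx 1.3333$)
$j{\left(K,m \right)} = m$ ($j{\left(K,m \right)} = m + 0 = m$)
$- (j{\left(v,-10 \right)} + J{\left(q{\left(-1 \right)} \right)}) = - (-10 - 4 \left(1 - 4\right)) = - (-10 - -12) = - (-10 + 12) = \left(-1\right) 2 = -2$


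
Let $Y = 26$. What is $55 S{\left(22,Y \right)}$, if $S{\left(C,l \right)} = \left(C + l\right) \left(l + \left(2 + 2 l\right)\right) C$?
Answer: $4646400$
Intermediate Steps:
$S{\left(C,l \right)} = C \left(2 + 3 l\right) \left(C + l\right)$ ($S{\left(C,l \right)} = \left(C + l\right) \left(2 + 3 l\right) C = \left(2 + 3 l\right) \left(C + l\right) C = C \left(2 + 3 l\right) \left(C + l\right)$)
$55 S{\left(22,Y \right)} = 55 \cdot 22 \left(2 \cdot 22 + 2 \cdot 26 + 3 \cdot 26^{2} + 3 \cdot 22 \cdot 26\right) = 55 \cdot 22 \left(44 + 52 + 3 \cdot 676 + 1716\right) = 55 \cdot 22 \left(44 + 52 + 2028 + 1716\right) = 55 \cdot 22 \cdot 3840 = 55 \cdot 84480 = 4646400$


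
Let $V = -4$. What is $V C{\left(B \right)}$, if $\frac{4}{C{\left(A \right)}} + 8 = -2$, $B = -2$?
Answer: $\frac{8}{5} \approx 1.6$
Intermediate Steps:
$C{\left(A \right)} = - \frac{2}{5}$ ($C{\left(A \right)} = \frac{4}{-8 - 2} = \frac{4}{-10} = 4 \left(- \frac{1}{10}\right) = - \frac{2}{5}$)
$V C{\left(B \right)} = \left(-4\right) \left(- \frac{2}{5}\right) = \frac{8}{5}$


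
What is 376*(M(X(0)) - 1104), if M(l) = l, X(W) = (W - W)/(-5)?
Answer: -415104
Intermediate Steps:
X(W) = 0 (X(W) = 0*(-⅕) = 0)
376*(M(X(0)) - 1104) = 376*(0 - 1104) = 376*(-1104) = -415104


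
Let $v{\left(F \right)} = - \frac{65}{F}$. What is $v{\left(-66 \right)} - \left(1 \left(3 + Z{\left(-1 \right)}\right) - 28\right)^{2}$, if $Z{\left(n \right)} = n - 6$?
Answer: $- \frac{67519}{66} \approx -1023.0$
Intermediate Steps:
$Z{\left(n \right)} = -6 + n$ ($Z{\left(n \right)} = n - 6 = -6 + n$)
$v{\left(-66 \right)} - \left(1 \left(3 + Z{\left(-1 \right)}\right) - 28\right)^{2} = - \frac{65}{-66} - \left(1 \left(3 - 7\right) - 28\right)^{2} = \left(-65\right) \left(- \frac{1}{66}\right) - \left(1 \left(3 - 7\right) - 28\right)^{2} = \frac{65}{66} - \left(1 \left(-4\right) - 28\right)^{2} = \frac{65}{66} - \left(-4 - 28\right)^{2} = \frac{65}{66} - \left(-32\right)^{2} = \frac{65}{66} - 1024 = - \frac{67519}{66}$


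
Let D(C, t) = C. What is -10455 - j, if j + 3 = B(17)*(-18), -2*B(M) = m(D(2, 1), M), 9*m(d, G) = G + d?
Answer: -10471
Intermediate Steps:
m(d, G) = G/9 + d/9 (m(d, G) = (G + d)/9 = G/9 + d/9)
B(M) = -⅑ - M/18 (B(M) = -(M/9 + (⅑)*2)/2 = -(M/9 + 2/9)/2 = -(2/9 + M/9)/2 = -⅑ - M/18)
j = 16 (j = -3 + (-⅑ - 1/18*17)*(-18) = -3 + (-⅑ - 17/18)*(-18) = -3 - 19/18*(-18) = -3 + 19 = 16)
-10455 - j = -10455 - 1*16 = -10455 - 16 = -10471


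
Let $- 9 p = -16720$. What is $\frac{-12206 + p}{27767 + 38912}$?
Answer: $- \frac{93134}{600111} \approx -0.15519$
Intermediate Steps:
$p = \frac{16720}{9}$ ($p = \left(- \frac{1}{9}\right) \left(-16720\right) = \frac{16720}{9} \approx 1857.8$)
$\frac{-12206 + p}{27767 + 38912} = \frac{-12206 + \frac{16720}{9}}{27767 + 38912} = - \frac{93134}{9 \cdot 66679} = \left(- \frac{93134}{9}\right) \frac{1}{66679} = - \frac{93134}{600111}$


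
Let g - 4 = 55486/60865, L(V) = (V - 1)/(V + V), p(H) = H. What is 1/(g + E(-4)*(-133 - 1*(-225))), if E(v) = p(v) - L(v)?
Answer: -121730/51198223 ≈ -0.0023776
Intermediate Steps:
L(V) = (-1 + V)/(2*V) (L(V) = (-1 + V)/((2*V)) = (-1 + V)*(1/(2*V)) = (-1 + V)/(2*V))
E(v) = v - (-1 + v)/(2*v)
g = 298946/60865 (g = 4 + 55486/60865 = 298946/60865 ≈ 4.9116)
1/(g + E(-4)*(-133 - 1*(-225))) = 1/(298946/60865 + (-1/2 - 4 + (1/2)/(-4))*(-133 - 1*(-225))) = 1/(298946/60865 + (-1/2 - 4 + (1/2)*(-1/4))*(-133 + 225)) = 1/(298946/60865 + (-1/2 - 4 - 1/8)*92) = 1/(298946/60865 - 37/8*92) = 1/(298946/60865 - 851/2) = 1/(-51198223/121730) = -121730/51198223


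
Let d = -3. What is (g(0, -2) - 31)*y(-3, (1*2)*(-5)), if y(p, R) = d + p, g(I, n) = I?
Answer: 186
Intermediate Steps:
y(p, R) = -3 + p
(g(0, -2) - 31)*y(-3, (1*2)*(-5)) = (0 - 31)*(-3 - 3) = -31*(-6) = 186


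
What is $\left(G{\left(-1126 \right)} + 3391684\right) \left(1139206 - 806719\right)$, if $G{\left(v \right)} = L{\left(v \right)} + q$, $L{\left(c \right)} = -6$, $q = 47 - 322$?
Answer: $1127597409261$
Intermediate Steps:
$q = -275$ ($q = 47 - 322 = -275$)
$G{\left(v \right)} = -281$ ($G{\left(v \right)} = -6 - 275 = -281$)
$\left(G{\left(-1126 \right)} + 3391684\right) \left(1139206 - 806719\right) = \left(-281 + 3391684\right) \left(1139206 - 806719\right) = 3391403 \cdot 332487 = 1127597409261$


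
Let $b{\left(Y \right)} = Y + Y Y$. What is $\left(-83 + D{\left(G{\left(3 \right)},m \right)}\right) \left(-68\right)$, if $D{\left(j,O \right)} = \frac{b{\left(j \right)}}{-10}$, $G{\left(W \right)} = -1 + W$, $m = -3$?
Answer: $\frac{28424}{5} \approx 5684.8$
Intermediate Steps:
$b{\left(Y \right)} = Y + Y^{2}$
$D{\left(j,O \right)} = - \frac{j \left(1 + j\right)}{10}$ ($D{\left(j,O \right)} = \frac{j \left(1 + j\right)}{-10} = j \left(1 + j\right) \left(- \frac{1}{10}\right) = - \frac{j \left(1 + j\right)}{10}$)
$\left(-83 + D{\left(G{\left(3 \right)},m \right)}\right) \left(-68\right) = \left(-83 - \frac{\left(-1 + 3\right) \left(1 + \left(-1 + 3\right)\right)}{10}\right) \left(-68\right) = \left(-83 - \frac{1 + 2}{5}\right) \left(-68\right) = \left(-83 - \frac{1}{5} \cdot 3\right) \left(-68\right) = \left(-83 - \frac{3}{5}\right) \left(-68\right) = \left(- \frac{418}{5}\right) \left(-68\right) = \frac{28424}{5}$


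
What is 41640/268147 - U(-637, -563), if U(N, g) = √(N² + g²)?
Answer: 41640/268147 - √722738 ≈ -849.98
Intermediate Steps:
41640/268147 - U(-637, -563) = 41640/268147 - √((-637)² + (-563)²) = 41640*(1/268147) - √(405769 + 316969) = 41640/268147 - √722738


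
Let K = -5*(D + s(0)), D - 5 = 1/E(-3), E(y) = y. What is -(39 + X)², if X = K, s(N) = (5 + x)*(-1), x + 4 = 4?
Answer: -14884/9 ≈ -1653.8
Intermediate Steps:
x = 0 (x = -4 + 4 = 0)
s(N) = -5 (s(N) = (5 + 0)*(-1) = 5*(-1) = -5)
D = 14/3 (D = 5 + 1/(-3) = 5 - ⅓ = 14/3 ≈ 4.6667)
K = 5/3 (K = -5*(14/3 - 5) = -5*(-⅓) = 5/3 ≈ 1.6667)
X = 5/3 ≈ 1.6667
-(39 + X)² = -(39 + 5/3)² = -(122/3)² = -1*14884/9 = -14884/9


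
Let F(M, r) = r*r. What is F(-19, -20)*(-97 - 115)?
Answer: -84800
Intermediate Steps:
F(M, r) = r²
F(-19, -20)*(-97 - 115) = (-20)²*(-97 - 115) = 400*(-212) = -84800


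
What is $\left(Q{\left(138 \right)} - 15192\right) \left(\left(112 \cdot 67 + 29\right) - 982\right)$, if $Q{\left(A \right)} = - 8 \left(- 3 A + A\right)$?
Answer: $-85058184$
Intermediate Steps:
$Q{\left(A \right)} = 16 A$ ($Q{\left(A \right)} = - 8 \left(- 2 A\right) = 16 A$)
$\left(Q{\left(138 \right)} - 15192\right) \left(\left(112 \cdot 67 + 29\right) - 982\right) = \left(16 \cdot 138 - 15192\right) \left(\left(112 \cdot 67 + 29\right) - 982\right) = \left(2208 - 15192\right) \left(\left(7504 + 29\right) - 982\right) = - 12984 \left(7533 - 982\right) = \left(-12984\right) 6551 = -85058184$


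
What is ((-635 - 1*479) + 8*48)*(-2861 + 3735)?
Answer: -638020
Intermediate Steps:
((-635 - 1*479) + 8*48)*(-2861 + 3735) = ((-635 - 479) + 384)*874 = (-1114 + 384)*874 = -730*874 = -638020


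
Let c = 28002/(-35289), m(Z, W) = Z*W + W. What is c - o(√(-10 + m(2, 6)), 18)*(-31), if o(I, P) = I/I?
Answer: 355319/11763 ≈ 30.206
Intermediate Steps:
m(Z, W) = W + W*Z (m(Z, W) = W*Z + W = W + W*Z)
o(I, P) = 1
c = -9334/11763 (c = 28002*(-1/35289) = -9334/11763 ≈ -0.79350)
c - o(√(-10 + m(2, 6)), 18)*(-31) = -9334/11763 - (-31) = -9334/11763 - 1*(-31) = -9334/11763 + 31 = 355319/11763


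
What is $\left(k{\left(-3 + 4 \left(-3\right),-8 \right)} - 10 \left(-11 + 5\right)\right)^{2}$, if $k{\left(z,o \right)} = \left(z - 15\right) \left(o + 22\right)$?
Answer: $129600$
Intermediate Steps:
$k{\left(z,o \right)} = \left(-15 + z\right) \left(22 + o\right)$
$\left(k{\left(-3 + 4 \left(-3\right),-8 \right)} - 10 \left(-11 + 5\right)\right)^{2} = \left(\left(-330 - -120 + 22 \left(-3 + 4 \left(-3\right)\right) - 8 \left(-3 + 4 \left(-3\right)\right)\right) - 10 \left(-11 + 5\right)\right)^{2} = \left(\left(-330 + 120 + 22 \left(-3 - 12\right) - 8 \left(-3 - 12\right)\right) - -60\right)^{2} = \left(\left(-330 + 120 + 22 \left(-15\right) - -120\right) + 60\right)^{2} = \left(\left(-330 + 120 - 330 + 120\right) + 60\right)^{2} = \left(-420 + 60\right)^{2} = \left(-360\right)^{2} = 129600$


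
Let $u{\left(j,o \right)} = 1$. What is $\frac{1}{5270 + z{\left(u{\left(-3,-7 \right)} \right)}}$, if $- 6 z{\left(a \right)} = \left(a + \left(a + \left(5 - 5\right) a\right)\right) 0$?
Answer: $\frac{1}{5270} \approx 0.00018975$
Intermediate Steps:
$z{\left(a \right)} = 0$ ($z{\left(a \right)} = - \frac{\left(a + \left(a + \left(5 - 5\right) a\right)\right) 0}{6} = - \frac{\left(a + \left(a + 0 a\right)\right) 0}{6} = - \frac{\left(a + \left(a + 0\right)\right) 0}{6} = - \frac{\left(a + a\right) 0}{6} = - \frac{2 a 0}{6} = \left(- \frac{1}{6}\right) 0 = 0$)
$\frac{1}{5270 + z{\left(u{\left(-3,-7 \right)} \right)}} = \frac{1}{5270 + 0} = \frac{1}{5270}$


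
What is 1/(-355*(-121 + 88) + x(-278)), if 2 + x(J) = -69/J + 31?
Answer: 278/3264901 ≈ 8.5148e-5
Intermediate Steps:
x(J) = 29 - 69/J (x(J) = -2 + (-69/J + 31) = -2 + (31 - 69/J) = 29 - 69/J)
1/(-355*(-121 + 88) + x(-278)) = 1/(-355*(-121 + 88) + (29 - 69/(-278))) = 1/(-355*(-33) + (29 - 69*(-1/278))) = 1/(11715 + (29 + 69/278)) = 1/(11715 + 8131/278) = 1/(3264901/278) = 278/3264901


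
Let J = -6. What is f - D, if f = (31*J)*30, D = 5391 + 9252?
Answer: -20223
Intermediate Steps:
D = 14643
f = -5580 (f = (31*(-6))*30 = -186*30 = -5580)
f - D = -5580 - 1*14643 = -5580 - 14643 = -20223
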